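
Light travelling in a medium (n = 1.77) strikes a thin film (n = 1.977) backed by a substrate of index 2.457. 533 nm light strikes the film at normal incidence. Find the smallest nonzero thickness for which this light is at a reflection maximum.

At the upper boundary (n = 1.77 to n = 1.977) the reflected ray undergoes a half-wave phase shift.
At the lower boundary (n = 1.977 to n = 2.457) the reflected ray undergoes a half-wave phase shift.
The two reflections carry the same phase change, so no net offset.
For strong reflection here: 2 n t = m λ.
The smallest nonzero thickness corresponds to m = 1: t = m λ / (2 n) = 1.00 × 533 / (2 × 1.977) = 135 nm.

135 nm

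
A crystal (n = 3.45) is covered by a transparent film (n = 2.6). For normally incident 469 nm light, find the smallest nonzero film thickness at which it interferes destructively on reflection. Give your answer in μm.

0.0451 μm

At the upper boundary (n = 1.0 to n = 2.6) the reflected ray undergoes a half-wave phase shift.
At the lower boundary (n = 2.6 to n = 3.45) the reflected ray undergoes a half-wave phase shift.
Zero or two π shifts → no net half-wave offset.
With no net inversion, destructive interference in reflection requires 2 n t = (m + ½) λ.
Minimum at m = 0: t = λ / (4 n) = 469 / (4 × 2.6) = 45.1 nm.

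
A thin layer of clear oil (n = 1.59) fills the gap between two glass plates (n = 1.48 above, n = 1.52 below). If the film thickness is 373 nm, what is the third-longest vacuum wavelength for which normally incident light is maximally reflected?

Top surface (1.48 → 1.59): reflection off a higher-index medium gives a half-wave phase shift.
At the lower boundary (n = 1.59 to n = 1.52) the reflected ray undergoes no phase shift.
Exactly one π shift → a net half-wave offset.
So the condition for constructive reflection is 2 n t = (m + ½) λ.
λ = 2 n t / (m + ½). The third-longest wavelength is m = 2: λ = 2 × 1.59 × 373 / 2.50 = 474 nm.

474 nm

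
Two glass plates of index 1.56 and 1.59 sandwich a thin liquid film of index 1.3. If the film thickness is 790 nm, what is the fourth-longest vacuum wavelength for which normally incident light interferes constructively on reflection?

At the upper boundary (n = 1.56 to n = 1.3) the reflected ray undergoes no phase shift.
Bottom surface (1.3 → 1.59): reflection off a higher-index medium gives a half-wave phase shift.
Exactly one π shift → a net half-wave offset.
For bright reflection here: 2 n t = (m + ½) λ.
λ = 2 n t / (m + ½). The fourth-longest wavelength is m = 3: λ = 2 × 1.3 × 790 / 3.50 = 587 nm.

587 nm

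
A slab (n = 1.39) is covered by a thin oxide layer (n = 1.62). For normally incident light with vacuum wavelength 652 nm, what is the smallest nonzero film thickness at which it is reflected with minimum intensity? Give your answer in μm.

0.201 μm

Top surface (1.0 → 1.62): reflection off a higher-index medium gives a half-wave phase shift.
Ray reflecting at the bottom interface goes from n = 1.62 toward n = 1.39: no phase shift.
The two reflections differ by half a wavelength.
For dark reflection here: 2 n t = m λ.
The smallest nonzero thickness corresponds to m = 1: t = m λ / (2 n) = 1.00 × 652 / (2 × 1.62) = 201 nm.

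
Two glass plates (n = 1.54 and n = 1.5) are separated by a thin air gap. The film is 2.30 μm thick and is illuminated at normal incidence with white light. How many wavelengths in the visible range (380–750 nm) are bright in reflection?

Ray reflecting at the top interface goes from n = 1.54 toward n = 1.0: no phase shift.
Ray reflecting at the bottom interface goes from n = 1.0 toward n = 1.5: a half-wave phase shift.
Exactly one π shift → a net half-wave offset.
For strong reflection here: 2 n t = (m + ½) λ.
λ = 2 n t / (m + ½) = 4600 / (m + ½) nm.
m=5: 836 nm (IR); m=6: 708 nm (visible); m=7: 613 nm (visible); m=8: 541 nm (visible); m=9: 484 nm (visible); m=10: 438 nm (visible); m=11: 400 nm (visible); m=12: 368 nm (UV).

6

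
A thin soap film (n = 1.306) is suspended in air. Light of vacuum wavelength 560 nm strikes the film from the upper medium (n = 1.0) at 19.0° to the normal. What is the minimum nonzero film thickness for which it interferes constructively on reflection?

At the upper boundary (n = 1.0 to n = 1.306) the reflected ray undergoes a half-wave phase shift.
At the lower boundary (n = 1.306 to n = 1.0) the reflected ray undergoes no phase shift.
Net: one phase inversion between the two reflected rays.
With one net inversion, constructive interference in reflection requires 2 n t cos θ_r = (m + ½) λ.
Snell's law: 1.0 sin 19.0° = 1.306 sin θ_r → sin θ_r = 0.249, cos θ_r = 0.968.
Minimum at m = 0: t = λ / (4 n cos θ_r) = 560 / (4 × 1.306 × 0.968) = 111 nm.

111 nm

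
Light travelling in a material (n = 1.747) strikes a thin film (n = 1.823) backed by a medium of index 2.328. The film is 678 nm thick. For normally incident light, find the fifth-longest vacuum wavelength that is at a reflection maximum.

At the upper boundary (n = 1.747 to n = 1.823) the reflected ray undergoes a half-wave phase shift.
Ray reflecting at the bottom interface goes from n = 1.823 toward n = 2.328: a half-wave phase shift.
The two reflections carry the same phase change, so no net offset.
So the condition for constructive reflection is 2 n t = m λ.
λ = 2 n t / m. The fifth-longest wavelength is m = 5: λ = 2 × 1.823 × 678 / 5.00 = 494 nm.

494 nm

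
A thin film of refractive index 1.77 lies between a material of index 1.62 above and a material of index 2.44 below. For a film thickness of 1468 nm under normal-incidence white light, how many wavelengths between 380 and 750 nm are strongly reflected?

At the upper boundary (n = 1.62 to n = 1.77) the reflected ray undergoes a half-wave phase shift.
Bottom surface (1.77 → 2.44): reflection off a higher-index medium gives a half-wave phase shift.
The two reflections carry the same phase change, so no net offset.
With no net inversion, constructive interference in reflection requires 2 n t = m λ.
λ = 2 n t / m = 5197 / m nm.
m=6: 866 nm (IR); m=7: 742 nm (visible); m=8: 650 nm (visible); m=9: 577 nm (visible); m=10: 520 nm (visible); m=11: 472 nm (visible); m=12: 433 nm (visible); m=13: 400 nm (visible); m=14: 371 nm (UV).

7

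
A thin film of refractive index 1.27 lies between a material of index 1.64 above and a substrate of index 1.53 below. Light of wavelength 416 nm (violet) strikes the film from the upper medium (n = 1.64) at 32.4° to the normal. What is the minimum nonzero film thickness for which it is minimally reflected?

At the upper boundary (n = 1.64 to n = 1.27) the reflected ray undergoes no phase shift.
Bottom surface (1.27 → 1.53): reflection off a higher-index medium gives a half-wave phase shift.
The two reflections differ by half a wavelength.
With one net inversion, destructive interference in reflection requires 2 n t cos θ_r = m λ.
Snell's law: 1.64 sin 32.4° = 1.27 sin θ_r → sin θ_r = 0.692, cos θ_r = 0.722.
Minimum nonzero at m = 1: t = λ / (2 n cos θ_r) = 416 / (2 × 1.27 × 0.722) = 227 nm.

227 nm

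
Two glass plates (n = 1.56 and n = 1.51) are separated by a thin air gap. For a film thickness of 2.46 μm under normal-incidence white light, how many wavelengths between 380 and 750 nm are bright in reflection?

At the upper boundary (n = 1.56 to n = 1.0) the reflected ray undergoes no phase shift.
Ray reflecting at the bottom interface goes from n = 1.0 toward n = 1.51: a half-wave phase shift.
Exactly one π shift → a net half-wave offset.
For bright reflection here: 2 n t = (m + ½) λ.
λ = 2 n t / (m + ½) = 4920 / (m + ½) nm.
m=6: 757 nm (IR); m=7: 656 nm (visible); m=8: 579 nm (visible); m=9: 518 nm (visible); m=10: 469 nm (visible); m=11: 428 nm (visible); m=12: 394 nm (visible); m=13: 364 nm (UV).

6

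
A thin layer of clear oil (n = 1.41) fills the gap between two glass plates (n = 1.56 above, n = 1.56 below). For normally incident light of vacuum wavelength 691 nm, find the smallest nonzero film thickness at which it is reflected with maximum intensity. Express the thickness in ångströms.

1225 Å

Top surface (1.56 → 1.41): reflection off a lower-index medium gives no phase shift.
At the lower boundary (n = 1.41 to n = 1.56) the reflected ray undergoes a half-wave phase shift.
Exactly one π shift → a net half-wave offset.
For maximum reflection here: 2 n t = (m + ½) λ.
Minimum at m = 0: t = λ / (4 n) = 691 / (4 × 1.41) = 123 nm.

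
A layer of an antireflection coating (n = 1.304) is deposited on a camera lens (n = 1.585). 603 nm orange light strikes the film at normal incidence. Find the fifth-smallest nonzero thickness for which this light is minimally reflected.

At the upper boundary (n = 1.0 to n = 1.304) the reflected ray undergoes a half-wave phase shift.
Ray reflecting at the bottom interface goes from n = 1.304 toward n = 1.585: a half-wave phase shift.
Net: no relative phase inversion (both shifts match).
With no net inversion, destructive interference in reflection requires 2 n t = (m + ½) λ.
The fifth-smallest nonzero thickness corresponds to m = 4: t = (m + ½) λ / (2 n) = 4.50 × 603 / (2 × 1.304) = 1040 nm.

1040 nm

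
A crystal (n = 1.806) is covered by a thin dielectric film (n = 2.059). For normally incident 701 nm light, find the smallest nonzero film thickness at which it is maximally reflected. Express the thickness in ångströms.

851 Å

At the upper boundary (n = 1.0 to n = 2.059) the reflected ray undergoes a half-wave phase shift.
At the lower boundary (n = 2.059 to n = 1.806) the reflected ray undergoes no phase shift.
Net: one phase inversion between the two reflected rays.
For bright reflection here: 2 n t = (m + ½) λ.
Minimum at m = 0: t = λ / (4 n) = 701 / (4 × 2.059) = 85.1 nm.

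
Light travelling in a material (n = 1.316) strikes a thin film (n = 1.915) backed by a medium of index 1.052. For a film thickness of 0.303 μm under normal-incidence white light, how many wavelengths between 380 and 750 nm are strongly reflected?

Ray reflecting at the top interface goes from n = 1.316 toward n = 1.915: a half-wave phase shift.
Ray reflecting at the bottom interface goes from n = 1.915 toward n = 1.052: no phase shift.
The two reflections differ by half a wavelength.
For maximum reflection here: 2 n t = (m + ½) λ.
λ = 2 n t / (m + ½) = 1160 / (m + ½) nm.
m=1: 774 nm (IR); m=2: 464 nm (visible); m=3: 332 nm (UV).

1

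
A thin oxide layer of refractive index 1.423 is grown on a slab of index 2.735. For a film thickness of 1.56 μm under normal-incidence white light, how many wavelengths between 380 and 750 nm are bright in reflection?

Ray reflecting at the top interface goes from n = 1.0 toward n = 1.423: a half-wave phase shift.
At the lower boundary (n = 1.423 to n = 2.735) the reflected ray undergoes a half-wave phase shift.
Net: no relative phase inversion (both shifts match).
So the condition for constructive reflection is 2 n t = m λ.
λ = 2 n t / m = 4440 / m nm.
m=5: 888 nm (IR); m=6: 740 nm (visible); m=7: 634 nm (visible); m=8: 555 nm (visible); m=9: 493 nm (visible); m=10: 444 nm (visible); m=11: 404 nm (visible); m=12: 370 nm (UV).

6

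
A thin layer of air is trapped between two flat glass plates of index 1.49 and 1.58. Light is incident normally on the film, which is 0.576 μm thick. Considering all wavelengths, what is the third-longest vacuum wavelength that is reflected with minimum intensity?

Top surface (1.49 → 1.0): reflection off a lower-index medium gives no phase shift.
Bottom surface (1.0 → 1.58): reflection off a higher-index medium gives a half-wave phase shift.
Net: one phase inversion between the two reflected rays.
So the condition for destructive reflection is 2 n t = m λ.
λ = 2 n t / m. The third-longest wavelength is m = 3: λ = 2 × 1.0 × 576 / 3.00 = 384 nm.

384 nm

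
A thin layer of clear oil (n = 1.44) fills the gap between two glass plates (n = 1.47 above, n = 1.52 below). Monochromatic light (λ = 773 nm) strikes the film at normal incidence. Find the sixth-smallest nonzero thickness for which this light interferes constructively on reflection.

1476 nm

Ray reflecting at the top interface goes from n = 1.47 toward n = 1.44: no phase shift.
Ray reflecting at the bottom interface goes from n = 1.44 toward n = 1.52: a half-wave phase shift.
Exactly one π shift → a net half-wave offset.
With one net inversion, constructive interference in reflection requires 2 n t = (m + ½) λ.
The sixth-smallest nonzero thickness corresponds to m = 5: t = (m + ½) λ / (2 n) = 5.50 × 773 / (2 × 1.44) = 1476 nm.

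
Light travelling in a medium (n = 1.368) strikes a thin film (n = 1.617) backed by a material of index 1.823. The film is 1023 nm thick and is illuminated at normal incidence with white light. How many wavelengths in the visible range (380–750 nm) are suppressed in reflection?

Ray reflecting at the top interface goes from n = 1.368 toward n = 1.617: a half-wave phase shift.
Ray reflecting at the bottom interface goes from n = 1.617 toward n = 1.823: a half-wave phase shift.
The two reflections carry the same phase change, so no net offset.
With no net inversion, destructive interference in reflection requires 2 n t = (m + ½) λ.
λ = 2 n t / (m + ½) = 3308 / (m + ½) nm.
m=3: 945 nm (IR); m=4: 735 nm (visible); m=5: 602 nm (visible); m=6: 509 nm (visible); m=7: 441 nm (visible); m=8: 389 nm (visible); m=9: 348 nm (UV).

5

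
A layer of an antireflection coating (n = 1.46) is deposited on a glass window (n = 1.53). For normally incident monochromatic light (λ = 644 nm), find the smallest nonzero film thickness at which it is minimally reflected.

At the upper boundary (n = 1.0 to n = 1.46) the reflected ray undergoes a half-wave phase shift.
At the lower boundary (n = 1.46 to n = 1.53) the reflected ray undergoes a half-wave phase shift.
The two reflections carry the same phase change, so no net offset.
So the condition for destructive reflection is 2 n t = (m + ½) λ.
Minimum at m = 0: t = λ / (4 n) = 644 / (4 × 1.46) = 110 nm.

110 nm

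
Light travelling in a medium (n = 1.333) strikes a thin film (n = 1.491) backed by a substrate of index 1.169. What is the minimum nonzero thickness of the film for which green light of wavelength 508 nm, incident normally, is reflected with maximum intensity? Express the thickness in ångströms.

Ray reflecting at the top interface goes from n = 1.333 toward n = 1.491: a half-wave phase shift.
Bottom surface (1.491 → 1.169): reflection off a lower-index medium gives no phase shift.
Exactly one π shift → a net half-wave offset.
So the condition for constructive reflection is 2 n t = (m + ½) λ.
Minimum at m = 0: t = λ / (4 n) = 508 / (4 × 1.491) = 85.2 nm.

852 Å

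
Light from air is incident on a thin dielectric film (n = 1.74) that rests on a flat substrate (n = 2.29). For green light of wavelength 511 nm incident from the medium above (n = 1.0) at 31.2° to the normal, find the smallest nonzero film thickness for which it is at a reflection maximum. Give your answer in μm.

0.154 μm

At the upper boundary (n = 1.0 to n = 1.74) the reflected ray undergoes a half-wave phase shift.
Ray reflecting at the bottom interface goes from n = 1.74 toward n = 2.29: a half-wave phase shift.
The two reflections carry the same phase change, so no net offset.
With no net inversion, constructive interference in reflection requires 2 n t cos θ_r = m λ.
Snell's law: 1.0 sin 31.2° = 1.74 sin θ_r → sin θ_r = 0.298, cos θ_r = 0.955.
Minimum nonzero at m = 1: t = λ / (2 n cos θ_r) = 511 / (2 × 1.74 × 0.955) = 154 nm.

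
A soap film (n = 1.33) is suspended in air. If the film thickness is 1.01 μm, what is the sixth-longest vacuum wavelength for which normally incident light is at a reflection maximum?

Top surface (1.0 → 1.33): reflection off a higher-index medium gives a half-wave phase shift.
At the lower boundary (n = 1.33 to n = 1.0) the reflected ray undergoes no phase shift.
Net: one phase inversion between the two reflected rays.
For strong reflection here: 2 n t = (m + ½) λ.
λ = 2 n t / (m + ½). The sixth-longest wavelength is m = 5: λ = 2 × 1.33 × 1010 / 5.50 = 488 nm.

488 nm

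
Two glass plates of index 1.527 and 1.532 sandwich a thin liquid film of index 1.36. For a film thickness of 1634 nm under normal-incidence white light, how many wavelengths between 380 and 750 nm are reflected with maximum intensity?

6

At the upper boundary (n = 1.527 to n = 1.36) the reflected ray undergoes no phase shift.
At the lower boundary (n = 1.36 to n = 1.532) the reflected ray undergoes a half-wave phase shift.
Exactly one π shift → a net half-wave offset.
With one net inversion, constructive interference in reflection requires 2 n t = (m + ½) λ.
λ = 2 n t / (m + ½) = 4444 / (m + ½) nm.
m=5: 808 nm (IR); m=6: 684 nm (visible); m=7: 593 nm (visible); m=8: 523 nm (visible); m=9: 468 nm (visible); m=10: 423 nm (visible); m=11: 386 nm (visible); m=12: 356 nm (UV).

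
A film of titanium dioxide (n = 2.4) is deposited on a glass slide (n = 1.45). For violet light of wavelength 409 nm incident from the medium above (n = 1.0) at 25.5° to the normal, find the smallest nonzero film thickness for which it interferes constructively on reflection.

43.3 nm

Ray reflecting at the top interface goes from n = 1.0 toward n = 2.4: a half-wave phase shift.
Ray reflecting at the bottom interface goes from n = 2.4 toward n = 1.45: no phase shift.
The two reflections differ by half a wavelength.
With one net inversion, constructive interference in reflection requires 2 n t cos θ_r = (m + ½) λ.
Snell's law: 1.0 sin 25.5° = 2.4 sin θ_r → sin θ_r = 0.179, cos θ_r = 0.984.
Minimum at m = 0: t = λ / (4 n cos θ_r) = 409 / (4 × 2.4 × 0.984) = 43.3 nm.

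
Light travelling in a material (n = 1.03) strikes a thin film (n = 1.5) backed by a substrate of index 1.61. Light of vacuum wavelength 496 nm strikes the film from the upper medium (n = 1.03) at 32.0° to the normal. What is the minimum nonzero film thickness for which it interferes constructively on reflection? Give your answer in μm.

Top surface (1.03 → 1.5): reflection off a higher-index medium gives a half-wave phase shift.
Ray reflecting at the bottom interface goes from n = 1.5 toward n = 1.61: a half-wave phase shift.
Zero or two π shifts → no net half-wave offset.
With no net inversion, constructive interference in reflection requires 2 n t cos θ_r = m λ.
Snell's law: 1.03 sin 32.0° = 1.5 sin θ_r → sin θ_r = 0.364, cos θ_r = 0.931.
Minimum nonzero at m = 1: t = λ / (2 n cos θ_r) = 496 / (2 × 1.5 × 0.931) = 178 nm.

0.178 μm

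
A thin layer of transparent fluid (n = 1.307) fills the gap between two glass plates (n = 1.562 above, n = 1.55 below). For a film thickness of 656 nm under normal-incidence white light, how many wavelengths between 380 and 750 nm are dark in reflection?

Top surface (1.562 → 1.307): reflection off a lower-index medium gives no phase shift.
Ray reflecting at the bottom interface goes from n = 1.307 toward n = 1.55: a half-wave phase shift.
Net: one phase inversion between the two reflected rays.
For weak reflection here: 2 n t = m λ.
λ = 2 n t / m = 1715 / m nm.
m=2: 857 nm (IR); m=3: 572 nm (visible); m=4: 429 nm (visible); m=5: 343 nm (UV).

2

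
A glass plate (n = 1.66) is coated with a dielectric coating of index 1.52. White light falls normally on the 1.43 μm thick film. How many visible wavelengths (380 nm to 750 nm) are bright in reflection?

At the upper boundary (n = 1.0 to n = 1.52) the reflected ray undergoes a half-wave phase shift.
At the lower boundary (n = 1.52 to n = 1.66) the reflected ray undergoes a half-wave phase shift.
Zero or two π shifts → no net half-wave offset.
So the condition for constructive reflection is 2 n t = m λ.
λ = 2 n t / m = 4347 / m nm.
m=5: 869 nm (IR); m=6: 725 nm (visible); m=7: 621 nm (visible); m=8: 543 nm (visible); m=9: 483 nm (visible); m=10: 435 nm (visible); m=11: 395 nm (visible); m=12: 362 nm (UV).

6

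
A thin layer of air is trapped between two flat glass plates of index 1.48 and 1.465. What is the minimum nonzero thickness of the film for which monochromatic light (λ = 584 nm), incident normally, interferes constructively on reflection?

Ray reflecting at the top interface goes from n = 1.48 toward n = 1.0: no phase shift.
At the lower boundary (n = 1.0 to n = 1.465) the reflected ray undergoes a half-wave phase shift.
Exactly one π shift → a net half-wave offset.
For strong reflection here: 2 n t = (m + ½) λ.
Minimum at m = 0: t = λ / (4 n) = 584 / (4 × 1.0) = 146 nm.

146 nm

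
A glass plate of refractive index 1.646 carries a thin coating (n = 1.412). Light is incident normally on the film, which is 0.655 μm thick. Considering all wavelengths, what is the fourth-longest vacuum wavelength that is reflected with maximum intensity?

Top surface (1.0 → 1.412): reflection off a higher-index medium gives a half-wave phase shift.
Ray reflecting at the bottom interface goes from n = 1.412 toward n = 1.646: a half-wave phase shift.
The two reflections carry the same phase change, so no net offset.
For bright reflection here: 2 n t = m λ.
λ = 2 n t / m. The fourth-longest wavelength is m = 4: λ = 2 × 1.412 × 655 / 4.00 = 462 nm.

462 nm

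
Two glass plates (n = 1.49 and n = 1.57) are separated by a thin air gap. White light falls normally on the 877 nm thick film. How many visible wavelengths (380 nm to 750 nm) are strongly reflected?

3

At the upper boundary (n = 1.49 to n = 1.0) the reflected ray undergoes no phase shift.
At the lower boundary (n = 1.0 to n = 1.57) the reflected ray undergoes a half-wave phase shift.
The two reflections differ by half a wavelength.
With one net inversion, constructive interference in reflection requires 2 n t = (m + ½) λ.
λ = 2 n t / (m + ½) = 1754 / (m + ½) nm.
m=1: 1169 nm (IR); m=2: 702 nm (visible); m=3: 501 nm (visible); m=4: 390 nm (visible); m=5: 319 nm (UV).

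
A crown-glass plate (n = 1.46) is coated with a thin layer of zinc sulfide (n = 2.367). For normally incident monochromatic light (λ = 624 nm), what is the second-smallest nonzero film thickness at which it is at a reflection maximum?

At the upper boundary (n = 1.0 to n = 2.367) the reflected ray undergoes a half-wave phase shift.
At the lower boundary (n = 2.367 to n = 1.46) the reflected ray undergoes no phase shift.
Net: one phase inversion between the two reflected rays.
For bright reflection here: 2 n t = (m + ½) λ.
The second-smallest nonzero thickness corresponds to m = 1: t = (m + ½) λ / (2 n) = 1.50 × 624 / (2 × 2.367) = 198 nm.

198 nm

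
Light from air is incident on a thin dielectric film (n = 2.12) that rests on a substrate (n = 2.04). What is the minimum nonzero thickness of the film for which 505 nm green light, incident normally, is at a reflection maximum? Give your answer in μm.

0.0596 μm

At the upper boundary (n = 1.0 to n = 2.12) the reflected ray undergoes a half-wave phase shift.
At the lower boundary (n = 2.12 to n = 2.04) the reflected ray undergoes no phase shift.
The two reflections differ by half a wavelength.
So the condition for constructive reflection is 2 n t = (m + ½) λ.
Minimum at m = 0: t = λ / (4 n) = 505 / (4 × 2.12) = 59.6 nm.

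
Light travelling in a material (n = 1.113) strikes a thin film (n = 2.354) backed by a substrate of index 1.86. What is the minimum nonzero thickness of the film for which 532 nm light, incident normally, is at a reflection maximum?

At the upper boundary (n = 1.113 to n = 2.354) the reflected ray undergoes a half-wave phase shift.
At the lower boundary (n = 2.354 to n = 1.86) the reflected ray undergoes no phase shift.
Net: one phase inversion between the two reflected rays.
For maximum reflection here: 2 n t = (m + ½) λ.
Minimum at m = 0: t = λ / (4 n) = 532 / (4 × 2.354) = 56.5 nm.

56.5 nm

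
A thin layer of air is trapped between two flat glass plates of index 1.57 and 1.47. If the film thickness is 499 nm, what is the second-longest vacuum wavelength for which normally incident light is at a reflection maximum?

665 nm

At the upper boundary (n = 1.57 to n = 1.0) the reflected ray undergoes no phase shift.
Bottom surface (1.0 → 1.47): reflection off a higher-index medium gives a half-wave phase shift.
The two reflections differ by half a wavelength.
For maximum reflection here: 2 n t = (m + ½) λ.
λ = 2 n t / (m + ½). The second-longest wavelength is m = 1: λ = 2 × 1.0 × 499 / 1.50 = 665 nm.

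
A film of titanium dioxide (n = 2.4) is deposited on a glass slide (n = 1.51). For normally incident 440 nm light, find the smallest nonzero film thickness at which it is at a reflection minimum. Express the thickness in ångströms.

917 Å

Ray reflecting at the top interface goes from n = 1.0 toward n = 2.4: a half-wave phase shift.
At the lower boundary (n = 2.4 to n = 1.51) the reflected ray undergoes no phase shift.
Exactly one π shift → a net half-wave offset.
With one net inversion, destructive interference in reflection requires 2 n t = m λ.
Minimum nonzero at m = 1: t = λ / (2 n) = 440 / (2 × 2.4) = 91.7 nm.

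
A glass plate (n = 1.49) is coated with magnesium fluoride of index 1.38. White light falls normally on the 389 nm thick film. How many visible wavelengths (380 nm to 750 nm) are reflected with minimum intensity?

At the upper boundary (n = 1.0 to n = 1.38) the reflected ray undergoes a half-wave phase shift.
Ray reflecting at the bottom interface goes from n = 1.38 toward n = 1.49: a half-wave phase shift.
Zero or two π shifts → no net half-wave offset.
For minimum reflection here: 2 n t = (m + ½) λ.
λ = 2 n t / (m + ½) = 1074 / (m + ½) nm.
m=0: 2147 nm (IR); m=1: 716 nm (visible); m=2: 429 nm (visible); m=3: 307 nm (UV).

2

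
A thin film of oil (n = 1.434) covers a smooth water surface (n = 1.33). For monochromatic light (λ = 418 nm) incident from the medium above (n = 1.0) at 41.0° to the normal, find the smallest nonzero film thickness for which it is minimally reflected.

164 nm

Ray reflecting at the top interface goes from n = 1.0 toward n = 1.434: a half-wave phase shift.
Bottom surface (1.434 → 1.33): reflection off a lower-index medium gives no phase shift.
Exactly one π shift → a net half-wave offset.
For minimum reflection here: 2 n t cos θ_r = m λ.
Snell's law: 1.0 sin 41.0° = 1.434 sin θ_r → sin θ_r = 0.458, cos θ_r = 0.889.
Minimum nonzero at m = 1: t = λ / (2 n cos θ_r) = 418 / (2 × 1.434 × 0.889) = 164 nm.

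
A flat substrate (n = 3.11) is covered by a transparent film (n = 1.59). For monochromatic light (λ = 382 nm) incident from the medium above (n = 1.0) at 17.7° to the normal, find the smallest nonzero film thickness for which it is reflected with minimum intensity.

Ray reflecting at the top interface goes from n = 1.0 toward n = 1.59: a half-wave phase shift.
At the lower boundary (n = 1.59 to n = 3.11) the reflected ray undergoes a half-wave phase shift.
Zero or two π shifts → no net half-wave offset.
So the condition for destructive reflection is 2 n t cos θ_r = (m + ½) λ.
Snell's law: 1.0 sin 17.7° = 1.59 sin θ_r → sin θ_r = 0.191, cos θ_r = 0.982.
Minimum at m = 0: t = λ / (4 n cos θ_r) = 382 / (4 × 1.59 × 0.982) = 61.2 nm.

61.2 nm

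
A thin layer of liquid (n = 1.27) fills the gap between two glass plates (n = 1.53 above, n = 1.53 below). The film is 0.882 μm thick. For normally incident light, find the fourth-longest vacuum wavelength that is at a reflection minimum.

560 nm

Top surface (1.53 → 1.27): reflection off a lower-index medium gives no phase shift.
Ray reflecting at the bottom interface goes from n = 1.27 toward n = 1.53: a half-wave phase shift.
The two reflections differ by half a wavelength.
With one net inversion, destructive interference in reflection requires 2 n t = m λ.
λ = 2 n t / m. The fourth-longest wavelength is m = 4: λ = 2 × 1.27 × 882 / 4.00 = 560 nm.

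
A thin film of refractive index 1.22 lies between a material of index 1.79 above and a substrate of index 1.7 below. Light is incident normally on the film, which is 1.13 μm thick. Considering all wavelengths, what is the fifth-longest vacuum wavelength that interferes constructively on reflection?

Top surface (1.79 → 1.22): reflection off a lower-index medium gives no phase shift.
At the lower boundary (n = 1.22 to n = 1.7) the reflected ray undergoes a half-wave phase shift.
Exactly one π shift → a net half-wave offset.
For bright reflection here: 2 n t = (m + ½) λ.
λ = 2 n t / (m + ½). The fifth-longest wavelength is m = 4: λ = 2 × 1.22 × 1130 / 4.50 = 613 nm.

613 nm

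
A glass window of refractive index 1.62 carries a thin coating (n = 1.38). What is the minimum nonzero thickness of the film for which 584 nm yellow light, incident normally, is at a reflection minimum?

At the upper boundary (n = 1.0 to n = 1.38) the reflected ray undergoes a half-wave phase shift.
At the lower boundary (n = 1.38 to n = 1.62) the reflected ray undergoes a half-wave phase shift.
Zero or two π shifts → no net half-wave offset.
So the condition for destructive reflection is 2 n t = (m + ½) λ.
Minimum at m = 0: t = λ / (4 n) = 584 / (4 × 1.38) = 106 nm.

106 nm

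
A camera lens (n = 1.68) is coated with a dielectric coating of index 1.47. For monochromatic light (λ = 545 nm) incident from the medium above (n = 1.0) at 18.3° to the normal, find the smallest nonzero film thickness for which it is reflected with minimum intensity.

94.9 nm

Top surface (1.0 → 1.47): reflection off a higher-index medium gives a half-wave phase shift.
At the lower boundary (n = 1.47 to n = 1.68) the reflected ray undergoes a half-wave phase shift.
The two reflections carry the same phase change, so no net offset.
For weak reflection here: 2 n t cos θ_r = (m + ½) λ.
Snell's law: 1.0 sin 18.3° = 1.47 sin θ_r → sin θ_r = 0.214, cos θ_r = 0.977.
Minimum at m = 0: t = λ / (4 n cos θ_r) = 545 / (4 × 1.47 × 0.977) = 94.9 nm.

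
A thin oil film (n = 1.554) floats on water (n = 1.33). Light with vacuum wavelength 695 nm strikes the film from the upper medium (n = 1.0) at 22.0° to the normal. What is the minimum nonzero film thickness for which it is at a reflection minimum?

230 nm

At the upper boundary (n = 1.0 to n = 1.554) the reflected ray undergoes a half-wave phase shift.
At the lower boundary (n = 1.554 to n = 1.33) the reflected ray undergoes no phase shift.
Net: one phase inversion between the two reflected rays.
For dark reflection here: 2 n t cos θ_r = m λ.
Snell's law: 1.0 sin 22.0° = 1.554 sin θ_r → sin θ_r = 0.241, cos θ_r = 0.971.
Minimum nonzero at m = 1: t = λ / (2 n cos θ_r) = 695 / (2 × 1.554 × 0.971) = 230 nm.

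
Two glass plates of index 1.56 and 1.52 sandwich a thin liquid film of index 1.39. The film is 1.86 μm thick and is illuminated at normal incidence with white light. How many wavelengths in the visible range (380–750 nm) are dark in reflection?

Top surface (1.56 → 1.39): reflection off a lower-index medium gives no phase shift.
At the lower boundary (n = 1.39 to n = 1.52) the reflected ray undergoes a half-wave phase shift.
The two reflections differ by half a wavelength.
For dark reflection here: 2 n t = m λ.
λ = 2 n t / m = 5171 / m nm.
m=6: 862 nm (IR); m=7: 739 nm (visible); m=8: 646 nm (visible); m=9: 575 nm (visible); m=10: 517 nm (visible); m=11: 470 nm (visible); m=12: 431 nm (visible); m=13: 398 nm (visible); m=14: 369 nm (UV).

7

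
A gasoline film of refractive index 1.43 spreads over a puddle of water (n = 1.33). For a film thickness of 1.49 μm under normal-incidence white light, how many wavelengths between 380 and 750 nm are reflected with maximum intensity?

Top surface (1.0 → 1.43): reflection off a higher-index medium gives a half-wave phase shift.
Ray reflecting at the bottom interface goes from n = 1.43 toward n = 1.33: no phase shift.
Exactly one π shift → a net half-wave offset.
So the condition for constructive reflection is 2 n t = (m + ½) λ.
λ = 2 n t / (m + ½) = 4261 / (m + ½) nm.
m=5: 775 nm (IR); m=6: 656 nm (visible); m=7: 568 nm (visible); m=8: 501 nm (visible); m=9: 449 nm (visible); m=10: 406 nm (visible); m=11: 371 nm (UV).

5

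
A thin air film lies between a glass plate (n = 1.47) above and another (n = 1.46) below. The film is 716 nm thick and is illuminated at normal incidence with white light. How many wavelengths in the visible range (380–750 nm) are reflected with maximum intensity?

Ray reflecting at the top interface goes from n = 1.47 toward n = 1.0: no phase shift.
At the lower boundary (n = 1.0 to n = 1.46) the reflected ray undergoes a half-wave phase shift.
Exactly one π shift → a net half-wave offset.
For strong reflection here: 2 n t = (m + ½) λ.
λ = 2 n t / (m + ½) = 1432 / (m + ½) nm.
m=1: 955 nm (IR); m=2: 573 nm (visible); m=3: 409 nm (visible); m=4: 318 nm (UV).

2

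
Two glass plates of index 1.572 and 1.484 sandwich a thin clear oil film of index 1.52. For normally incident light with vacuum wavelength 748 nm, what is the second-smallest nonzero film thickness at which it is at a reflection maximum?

492 nm

Ray reflecting at the top interface goes from n = 1.572 toward n = 1.52: no phase shift.
Bottom surface (1.52 → 1.484): reflection off a lower-index medium gives no phase shift.
The two reflections carry the same phase change, so no net offset.
With no net inversion, constructive interference in reflection requires 2 n t = m λ.
The second-smallest nonzero thickness corresponds to m = 2: t = m λ / (2 n) = 2.00 × 748 / (2 × 1.52) = 492 nm.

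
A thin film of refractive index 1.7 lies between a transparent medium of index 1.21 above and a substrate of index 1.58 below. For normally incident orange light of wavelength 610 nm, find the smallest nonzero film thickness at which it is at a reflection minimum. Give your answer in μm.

At the upper boundary (n = 1.21 to n = 1.7) the reflected ray undergoes a half-wave phase shift.
At the lower boundary (n = 1.7 to n = 1.58) the reflected ray undergoes no phase shift.
The two reflections differ by half a wavelength.
So the condition for destructive reflection is 2 n t = m λ.
Minimum nonzero at m = 1: t = λ / (2 n) = 610 / (2 × 1.7) = 179 nm.

0.179 μm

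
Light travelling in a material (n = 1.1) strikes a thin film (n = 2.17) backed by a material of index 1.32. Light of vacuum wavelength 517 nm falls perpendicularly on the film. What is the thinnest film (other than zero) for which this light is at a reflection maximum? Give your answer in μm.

0.0596 μm

Ray reflecting at the top interface goes from n = 1.1 toward n = 2.17: a half-wave phase shift.
At the lower boundary (n = 2.17 to n = 1.32) the reflected ray undergoes no phase shift.
The two reflections differ by half a wavelength.
With one net inversion, constructive interference in reflection requires 2 n t = (m + ½) λ.
Minimum at m = 0: t = λ / (4 n) = 517 / (4 × 2.17) = 59.6 nm.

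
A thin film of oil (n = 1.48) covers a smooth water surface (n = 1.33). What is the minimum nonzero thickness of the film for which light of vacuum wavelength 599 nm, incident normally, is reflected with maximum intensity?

Top surface (1.0 → 1.48): reflection off a higher-index medium gives a half-wave phase shift.
At the lower boundary (n = 1.48 to n = 1.33) the reflected ray undergoes no phase shift.
Net: one phase inversion between the two reflected rays.
So the condition for constructive reflection is 2 n t = (m + ½) λ.
Minimum at m = 0: t = λ / (4 n) = 599 / (4 × 1.48) = 101 nm.

101 nm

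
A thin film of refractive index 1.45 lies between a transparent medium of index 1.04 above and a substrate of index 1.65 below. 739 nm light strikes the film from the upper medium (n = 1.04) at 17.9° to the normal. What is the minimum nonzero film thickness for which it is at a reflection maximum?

At the upper boundary (n = 1.04 to n = 1.45) the reflected ray undergoes a half-wave phase shift.
Bottom surface (1.45 → 1.65): reflection off a higher-index medium gives a half-wave phase shift.
Zero or two π shifts → no net half-wave offset.
With no net inversion, constructive interference in reflection requires 2 n t cos θ_r = m λ.
Snell's law: 1.04 sin 17.9° = 1.45 sin θ_r → sin θ_r = 0.220, cos θ_r = 0.975.
Minimum nonzero at m = 1: t = λ / (2 n cos θ_r) = 739 / (2 × 1.45 × 0.975) = 261 nm.

261 nm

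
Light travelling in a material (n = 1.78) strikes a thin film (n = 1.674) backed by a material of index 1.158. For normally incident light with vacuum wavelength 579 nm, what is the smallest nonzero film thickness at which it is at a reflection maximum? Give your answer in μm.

Ray reflecting at the top interface goes from n = 1.78 toward n = 1.674: no phase shift.
Ray reflecting at the bottom interface goes from n = 1.674 toward n = 1.158: no phase shift.
Zero or two π shifts → no net half-wave offset.
With no net inversion, constructive interference in reflection requires 2 n t = m λ.
The smallest nonzero thickness corresponds to m = 1: t = m λ / (2 n) = 1.00 × 579 / (2 × 1.674) = 173 nm.

0.173 μm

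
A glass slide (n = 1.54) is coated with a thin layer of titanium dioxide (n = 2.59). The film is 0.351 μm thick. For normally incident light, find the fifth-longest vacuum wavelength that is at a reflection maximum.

404 nm

Ray reflecting at the top interface goes from n = 1.0 toward n = 2.59: a half-wave phase shift.
Ray reflecting at the bottom interface goes from n = 2.59 toward n = 1.54: no phase shift.
The two reflections differ by half a wavelength.
For bright reflection here: 2 n t = (m + ½) λ.
λ = 2 n t / (m + ½). The fifth-longest wavelength is m = 4: λ = 2 × 2.59 × 351 / 4.50 = 404 nm.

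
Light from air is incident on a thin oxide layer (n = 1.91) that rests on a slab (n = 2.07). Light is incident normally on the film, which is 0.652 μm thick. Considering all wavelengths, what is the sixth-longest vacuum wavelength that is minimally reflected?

Top surface (1.0 → 1.91): reflection off a higher-index medium gives a half-wave phase shift.
Bottom surface (1.91 → 2.07): reflection off a higher-index medium gives a half-wave phase shift.
The two reflections carry the same phase change, so no net offset.
For dark reflection here: 2 n t = (m + ½) λ.
λ = 2 n t / (m + ½). The sixth-longest wavelength is m = 5: λ = 2 × 1.91 × 652 / 5.50 = 453 nm.

453 nm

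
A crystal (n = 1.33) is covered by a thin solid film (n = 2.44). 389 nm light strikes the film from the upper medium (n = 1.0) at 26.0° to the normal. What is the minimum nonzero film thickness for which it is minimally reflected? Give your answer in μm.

Top surface (1.0 → 2.44): reflection off a higher-index medium gives a half-wave phase shift.
At the lower boundary (n = 2.44 to n = 1.33) the reflected ray undergoes no phase shift.
The two reflections differ by half a wavelength.
With one net inversion, destructive interference in reflection requires 2 n t cos θ_r = m λ.
Snell's law: 1.0 sin 26.0° = 2.44 sin θ_r → sin θ_r = 0.180, cos θ_r = 0.984.
Minimum nonzero at m = 1: t = λ / (2 n cos θ_r) = 389 / (2 × 2.44 × 0.984) = 81.0 nm.

0.0810 μm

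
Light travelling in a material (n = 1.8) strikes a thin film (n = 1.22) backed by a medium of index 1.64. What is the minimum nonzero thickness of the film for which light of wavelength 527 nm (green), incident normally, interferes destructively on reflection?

Ray reflecting at the top interface goes from n = 1.8 toward n = 1.22: no phase shift.
At the lower boundary (n = 1.22 to n = 1.64) the reflected ray undergoes a half-wave phase shift.
Exactly one π shift → a net half-wave offset.
So the condition for destructive reflection is 2 n t = m λ.
Minimum nonzero at m = 1: t = λ / (2 n) = 527 / (2 × 1.22) = 216 nm.

216 nm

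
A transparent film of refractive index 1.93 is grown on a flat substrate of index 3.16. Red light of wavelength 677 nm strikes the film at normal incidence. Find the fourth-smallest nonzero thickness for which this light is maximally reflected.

702 nm

At the upper boundary (n = 1.0 to n = 1.93) the reflected ray undergoes a half-wave phase shift.
At the lower boundary (n = 1.93 to n = 3.16) the reflected ray undergoes a half-wave phase shift.
Net: no relative phase inversion (both shifts match).
For maximum reflection here: 2 n t = m λ.
The fourth-smallest nonzero thickness corresponds to m = 4: t = m λ / (2 n) = 4.00 × 677 / (2 × 1.93) = 702 nm.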